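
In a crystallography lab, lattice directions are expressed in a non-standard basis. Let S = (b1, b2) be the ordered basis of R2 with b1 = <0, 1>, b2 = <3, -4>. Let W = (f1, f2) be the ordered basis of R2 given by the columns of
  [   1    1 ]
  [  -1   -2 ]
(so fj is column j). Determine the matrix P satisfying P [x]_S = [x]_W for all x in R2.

[[1, 2], [-1, 1]]

Column j of P is [bj]_W, since P maps S-coordinates to W-coordinates.
Expressing b1 in W: b1 = f1 - f2, so column 1 of P is <1, -1>.
Doing the same for each bj gives P = [[1, 2], [-1, 1]].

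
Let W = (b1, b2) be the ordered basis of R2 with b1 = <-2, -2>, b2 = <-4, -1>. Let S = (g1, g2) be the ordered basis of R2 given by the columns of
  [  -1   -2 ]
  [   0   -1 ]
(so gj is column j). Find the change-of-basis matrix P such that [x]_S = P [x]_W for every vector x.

[[-2, 2], [2, 1]]

Column j of P is [bj]_S, since P maps W-coordinates to S-coordinates.
Expressing b1 in S: b1 = -2g1 + 2g2, so column 1 of P is <-2, 2>.
Doing the same for each bj gives P = [[-2, 2], [2, 1]].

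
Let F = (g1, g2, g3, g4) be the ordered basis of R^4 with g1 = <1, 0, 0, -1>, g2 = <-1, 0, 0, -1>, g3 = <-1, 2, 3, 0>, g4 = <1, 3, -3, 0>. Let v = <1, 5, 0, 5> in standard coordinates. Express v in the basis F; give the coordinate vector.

<-2, -3, 1, 1>

We seek scalars with c_1 g1 + ... + c_4 g4 = v; equivalently solve M c = v where the columns of M are g1, ..., g4.
Row-reducing the augmented matrix [M | v] gives c = (-2, -3, 1, 1).
Check: -2g1 - 3g2 + g3 + g4 = <1, 5, 0, 5>.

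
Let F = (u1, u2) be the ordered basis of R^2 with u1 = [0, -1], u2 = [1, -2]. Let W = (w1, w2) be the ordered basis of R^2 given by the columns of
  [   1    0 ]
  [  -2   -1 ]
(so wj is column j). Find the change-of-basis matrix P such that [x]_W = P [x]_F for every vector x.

[[0, 1], [1, 0]]

Let M have columns uj and N have columns wj. Then for every x, N [x]_W = x = M [x]_F, so P = N^(-1) M.
Since det N = -1, N^(-1) has integer entries; multiplying gives P = [[0, 1], [1, 0]].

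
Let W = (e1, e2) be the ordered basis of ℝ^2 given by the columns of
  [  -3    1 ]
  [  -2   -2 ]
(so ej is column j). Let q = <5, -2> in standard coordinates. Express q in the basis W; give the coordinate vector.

<-1, 2>

[q]_W is the unique c with M c = q, where M has columns e1, e2.
System: -3c_1 + c_2 = 5, -2c_1 - 2c_2 = -2; solving gives c_1 = -1, c_2 = 2.
Check: -e1 + 2e2 = <5, -2>.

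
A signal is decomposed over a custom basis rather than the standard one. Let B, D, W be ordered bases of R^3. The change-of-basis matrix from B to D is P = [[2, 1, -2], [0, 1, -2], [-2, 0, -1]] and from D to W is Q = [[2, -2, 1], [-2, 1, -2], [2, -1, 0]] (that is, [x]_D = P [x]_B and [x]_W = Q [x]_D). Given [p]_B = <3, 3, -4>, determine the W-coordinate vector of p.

<10, -19, 23>

Composing the changes, [p]_W = Q P [p]_B.
Q P = [[2, 0, -1], [0, -1, 4], [4, 1, -2]]; applying this to <3, 3, -4> gives <10, -19, 23>.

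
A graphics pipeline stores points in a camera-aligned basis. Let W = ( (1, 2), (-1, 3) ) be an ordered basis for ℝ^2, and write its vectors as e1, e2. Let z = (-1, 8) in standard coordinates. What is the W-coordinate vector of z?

[z]_W is the unique c with M c = z, where M has columns e1, e2.
System: c_1 - c_2 = -1, 2c_1 + 3c_2 = 8; solving gives c_1 = 1, c_2 = 2.
Check: e1 + 2e2 = (-1, 8).

(1, 2)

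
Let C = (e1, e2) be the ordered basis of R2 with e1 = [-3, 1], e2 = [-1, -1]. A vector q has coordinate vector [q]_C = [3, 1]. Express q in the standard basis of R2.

[-10, 2]

The coordinates say q = 3e1 + e2; adding the scaled basis vectors gives [-10, 2].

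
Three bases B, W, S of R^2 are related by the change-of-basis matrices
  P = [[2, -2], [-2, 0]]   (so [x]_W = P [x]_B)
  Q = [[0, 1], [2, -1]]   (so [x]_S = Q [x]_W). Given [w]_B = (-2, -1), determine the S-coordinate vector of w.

Apply P to get W-coordinates (-2, 4), then Q to get S-coordinates.
The result is [w]_S = (4, -8).

(4, -8)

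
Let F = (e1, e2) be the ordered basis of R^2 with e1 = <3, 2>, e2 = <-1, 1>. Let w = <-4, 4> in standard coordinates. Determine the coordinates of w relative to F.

<0, 4>

[w]_F is the unique c with M c = w, where M has columns e1, e2.
System: 3c_1 - c_2 = -4, 2c_1 + c_2 = 4; solving gives c_1 = 0, c_2 = 4.
Check: 0·e1 + 4e2 = <-4, 4>.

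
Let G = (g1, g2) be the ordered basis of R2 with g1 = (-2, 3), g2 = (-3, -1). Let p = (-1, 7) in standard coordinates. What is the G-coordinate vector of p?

(2, -1)

[p]_G is the unique c with M c = p, where M has columns g1, g2.
System: -2c_1 - 3c_2 = -1, 3c_1 - c_2 = 7; solving gives c_1 = 2, c_2 = -1.
Check: 2g1 - g2 = (-1, 7).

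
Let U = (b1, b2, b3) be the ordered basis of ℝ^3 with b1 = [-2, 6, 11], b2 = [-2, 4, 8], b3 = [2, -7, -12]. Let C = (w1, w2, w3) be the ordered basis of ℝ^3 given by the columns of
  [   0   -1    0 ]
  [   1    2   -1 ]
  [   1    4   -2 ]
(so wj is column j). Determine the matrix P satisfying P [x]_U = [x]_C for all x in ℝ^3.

Let M have columns bj and N have columns wj. Then for every x, N [x]_C = x = M [x]_U, so P = N^(-1) M.
Since det N = -1, N^(-1) has integer entries; multiplying gives P = [[1, 0, -2], [2, 2, -2], [-1, 0, 1]].

[[1, 0, -2], [2, 2, -2], [-1, 0, 1]]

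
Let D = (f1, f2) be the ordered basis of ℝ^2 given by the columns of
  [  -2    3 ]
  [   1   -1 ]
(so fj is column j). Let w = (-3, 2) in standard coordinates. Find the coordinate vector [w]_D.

(3, 1)

[w]_D is the unique c with M c = w, where M has columns f1, f2.
System: -2c_1 + 3c_2 = -3, c_1 - c_2 = 2; solving gives c_1 = 3, c_2 = 1.
Check: 3f1 + f2 = (-3, 2).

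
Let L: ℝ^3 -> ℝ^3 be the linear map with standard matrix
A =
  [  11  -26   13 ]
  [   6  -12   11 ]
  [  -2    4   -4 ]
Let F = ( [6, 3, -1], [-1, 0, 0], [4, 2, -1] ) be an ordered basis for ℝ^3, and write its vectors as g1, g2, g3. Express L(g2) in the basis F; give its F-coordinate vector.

[-2, -1, 0]

Column 2 of [L]_F is the F-coordinate vector of L(g2).
In standard coordinates L(g2) = A g2 = [-11, -6, 2].
Converting to F: [-11, -6, 2] = -2g1 - g2 + 0·g3, so the coordinate vector is [-2, -1, 0].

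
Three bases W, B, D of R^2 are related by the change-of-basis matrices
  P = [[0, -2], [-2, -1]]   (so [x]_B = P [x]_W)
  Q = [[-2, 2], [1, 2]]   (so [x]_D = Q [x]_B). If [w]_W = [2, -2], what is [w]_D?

Composing the changes, [w]_D = Q P [w]_W.
Q P = [[-4, 2], [-4, -4]]; applying this to [2, -2] gives [-12, 0].

[-12, 0]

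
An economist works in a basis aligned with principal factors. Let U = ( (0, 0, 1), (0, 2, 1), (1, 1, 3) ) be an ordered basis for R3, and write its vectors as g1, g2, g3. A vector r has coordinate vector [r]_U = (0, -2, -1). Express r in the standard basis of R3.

(-1, -5, -5)

r = M [r]_U, where M has columns g1, ..., g3.
Carrying out the matrix-vector product, r = (-1, -5, -5).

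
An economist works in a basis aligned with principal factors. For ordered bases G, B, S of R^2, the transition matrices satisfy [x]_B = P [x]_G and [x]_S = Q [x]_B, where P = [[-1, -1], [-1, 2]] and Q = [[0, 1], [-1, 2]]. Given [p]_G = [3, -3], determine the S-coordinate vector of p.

First [p]_B = P [p]_G = [0, -9].
Then [p]_S = Q [p]_B = [-9, -18].

[-9, -18]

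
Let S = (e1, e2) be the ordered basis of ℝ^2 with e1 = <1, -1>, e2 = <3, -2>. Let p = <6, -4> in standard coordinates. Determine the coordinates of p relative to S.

<0, 2>

[p]_S is the unique c with M c = p, where M has columns e1, e2.
System: c_1 + 3c_2 = 6, -c_1 - 2c_2 = -4; solving gives c_1 = 0, c_2 = 2.
Check: 0·e1 + 2e2 = <6, -4>.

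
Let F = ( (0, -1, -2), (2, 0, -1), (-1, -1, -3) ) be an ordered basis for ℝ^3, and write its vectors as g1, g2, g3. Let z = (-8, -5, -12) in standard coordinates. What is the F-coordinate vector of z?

(1, -2, 4)

We seek scalars with c_1 g1 + ... + c_3 g3 = z; equivalently solve M c = z where the columns of M are g1, ..., g3.
Gaussian elimination on [M | z] yields c = (1, -2, 4).
Check: g1 - 2g2 + 4g3 = (-8, -5, -12).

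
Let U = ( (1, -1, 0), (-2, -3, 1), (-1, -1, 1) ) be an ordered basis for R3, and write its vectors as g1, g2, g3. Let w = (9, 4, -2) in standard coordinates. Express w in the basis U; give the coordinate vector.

(4, -3, 1)

We seek scalars with c_1 g1 + ... + c_3 g3 = w; equivalently solve M c = w where the columns of M are g1, ..., g3.
Gaussian elimination on [M | w] yields c = (4, -3, 1).
Check: 4g1 - 3g2 + g3 = (9, 4, -2).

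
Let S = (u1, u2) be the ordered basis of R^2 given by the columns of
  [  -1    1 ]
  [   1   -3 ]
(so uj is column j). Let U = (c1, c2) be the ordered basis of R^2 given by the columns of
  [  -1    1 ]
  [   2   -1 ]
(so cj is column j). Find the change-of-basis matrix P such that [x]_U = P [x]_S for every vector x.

[[0, -2], [-1, -1]]

Column j of P is [uj]_U, since P maps S-coordinates to U-coordinates.
Expressing u1 in U: u1 = 0·c1 - c2, so column 1 of P is <0, -1>.
Doing the same for each uj gives P = [[0, -2], [-1, -1]].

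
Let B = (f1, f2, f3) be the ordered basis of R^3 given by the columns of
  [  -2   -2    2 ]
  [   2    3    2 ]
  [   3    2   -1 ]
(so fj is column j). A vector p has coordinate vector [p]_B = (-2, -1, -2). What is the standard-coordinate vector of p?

The coordinates say p = -2f1 - f2 - 2f3; adding the scaled basis vectors gives (2, -11, -6).

(2, -11, -6)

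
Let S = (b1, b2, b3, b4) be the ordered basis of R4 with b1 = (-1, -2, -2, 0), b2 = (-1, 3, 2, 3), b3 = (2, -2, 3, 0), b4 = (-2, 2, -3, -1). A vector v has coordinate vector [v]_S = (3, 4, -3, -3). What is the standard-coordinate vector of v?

By definition v = 3b1 + 4b2 - 3b3 - 3b4.
Summing componentwise gives (-7, 6, 2, 15).

(-7, 6, 2, 15)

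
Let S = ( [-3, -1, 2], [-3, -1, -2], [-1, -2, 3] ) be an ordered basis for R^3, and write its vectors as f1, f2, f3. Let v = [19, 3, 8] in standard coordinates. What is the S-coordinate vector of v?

[-3, -4, 2]

Write v = c_1 f1 + ... + c_3 f3 and solve for the c_i.
Row-reducing the augmented matrix [M | v] gives c = (-3, -4, 2).
Check: -3f1 - 4f2 + 2f3 = [19, 3, 8].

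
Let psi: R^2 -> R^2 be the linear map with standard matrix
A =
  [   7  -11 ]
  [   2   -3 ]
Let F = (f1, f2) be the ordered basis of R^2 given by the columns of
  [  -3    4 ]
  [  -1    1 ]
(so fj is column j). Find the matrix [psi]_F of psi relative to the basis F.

With P the matrix whose columns are f1, f2, [psi]_F = P^(-1) A P.
Column by column: psi(f1) = A f1 = (-10, -3); its F-coordinates (2, -1) give column 1.
Continuing for each basis vector yields [psi]_F = [[2, -3], [-1, 2]].

[[2, -3], [-1, 2]]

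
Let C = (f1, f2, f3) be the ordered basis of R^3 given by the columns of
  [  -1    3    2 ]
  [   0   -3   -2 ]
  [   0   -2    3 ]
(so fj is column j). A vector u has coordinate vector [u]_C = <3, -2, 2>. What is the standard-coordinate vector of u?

<-5, 2, 10>

The coordinates say u = 3f1 - 2f2 + 2f3; adding the scaled basis vectors gives <-5, 2, 10>.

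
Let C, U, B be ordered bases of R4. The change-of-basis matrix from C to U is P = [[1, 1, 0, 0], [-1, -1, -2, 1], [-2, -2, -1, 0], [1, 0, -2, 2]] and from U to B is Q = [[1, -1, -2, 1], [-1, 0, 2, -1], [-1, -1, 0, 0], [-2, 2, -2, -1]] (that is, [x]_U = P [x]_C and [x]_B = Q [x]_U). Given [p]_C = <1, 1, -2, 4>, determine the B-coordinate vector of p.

First [p]_U = P [p]_C = <2, 6, -2, 13>.
Then [p]_B = Q [p]_U = <13, -19, -8, -1>.

<13, -19, -8, -1>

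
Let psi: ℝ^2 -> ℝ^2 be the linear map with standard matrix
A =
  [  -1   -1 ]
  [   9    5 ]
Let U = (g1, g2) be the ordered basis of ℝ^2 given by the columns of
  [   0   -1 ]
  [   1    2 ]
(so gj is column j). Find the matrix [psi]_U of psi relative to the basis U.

With P the matrix whose columns are g1, g2, [psi]_U = P^(-1) A P.
Column by column: psi(g1) = A g1 = [-1, 5]; its U-coordinates [3, 1] give column 1.
Continuing for each basis vector yields [psi]_U = [[3, -1], [1, 1]].

[[3, -1], [1, 1]]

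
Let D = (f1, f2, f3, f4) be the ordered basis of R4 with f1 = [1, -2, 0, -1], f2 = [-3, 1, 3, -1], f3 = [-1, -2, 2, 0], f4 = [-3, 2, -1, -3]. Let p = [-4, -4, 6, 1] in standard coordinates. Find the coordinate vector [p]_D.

[-1, 0, 3, 0]

[p]_D is the unique c with M c = p, where M has columns f1, ..., f4.
Gaussian elimination on [M | p] yields c = (-1, 0, 3, 0).
Check: -f1 + 0·f2 + 3f3 + 0·f4 = [-4, -4, 6, 1].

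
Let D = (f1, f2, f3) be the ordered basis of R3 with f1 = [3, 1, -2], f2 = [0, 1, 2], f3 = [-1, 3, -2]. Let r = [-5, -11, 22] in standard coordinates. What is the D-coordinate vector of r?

[-3, 4, -4]

We seek scalars with c_1 f1 + ... + c_3 f3 = r; equivalently solve M c = r where the columns of M are f1, ..., f3.
Gaussian elimination on [M | r] yields c = (-3, 4, -4).
Check: -3f1 + 4f2 - 4f3 = [-5, -11, 22].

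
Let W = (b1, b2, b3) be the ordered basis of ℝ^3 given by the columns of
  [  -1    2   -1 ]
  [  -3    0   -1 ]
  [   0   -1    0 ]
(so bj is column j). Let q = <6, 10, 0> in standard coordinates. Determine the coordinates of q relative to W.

<-2, 0, -4>

[q]_W is the unique c with M c = q, where M has columns b1, ..., b3.
Row-reducing the augmented matrix [M | q] gives c = (-2, 0, -4).
Check: -2b1 + 0·b2 - 4b3 = <6, 10, 0>.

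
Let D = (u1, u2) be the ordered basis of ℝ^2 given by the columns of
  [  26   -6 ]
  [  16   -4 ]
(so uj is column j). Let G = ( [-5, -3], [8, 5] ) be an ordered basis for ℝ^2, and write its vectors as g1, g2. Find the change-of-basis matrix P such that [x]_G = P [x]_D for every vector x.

[[-2, -2], [2, -2]]

Column j of P is [uj]_G, since P maps D-coordinates to G-coordinates.
Expressing u1 in G: u1 = -2g1 + 2g2, so column 1 of P is [-2, 2].
Doing the same for each uj gives P = [[-2, -2], [2, -2]].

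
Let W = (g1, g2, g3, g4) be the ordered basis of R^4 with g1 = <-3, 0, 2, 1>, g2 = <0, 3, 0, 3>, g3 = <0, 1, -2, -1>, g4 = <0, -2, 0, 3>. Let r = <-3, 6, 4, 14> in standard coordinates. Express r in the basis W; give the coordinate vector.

<1, 3, -1, 1>

Write r = c_1 g1 + ... + c_4 g4 and solve for the c_i.
Row-reducing the augmented matrix [M | r] gives c = (1, 3, -1, 1).
Check: g1 + 3g2 - g3 + g4 = <-3, 6, 4, 14>.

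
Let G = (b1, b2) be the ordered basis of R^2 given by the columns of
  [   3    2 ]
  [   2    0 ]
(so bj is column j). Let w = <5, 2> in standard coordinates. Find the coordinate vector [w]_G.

<1, 1>

We seek scalars with c_1 b1 + c_2 b2 = w; equivalently solve M c = w where the columns of M are b1, b2.
System: 3c_1 + 2c_2 = 5, 2c_1 + 0c_2 = 2; solving gives c_1 = 1, c_2 = 1.
Check: b1 + b2 = <5, 2>.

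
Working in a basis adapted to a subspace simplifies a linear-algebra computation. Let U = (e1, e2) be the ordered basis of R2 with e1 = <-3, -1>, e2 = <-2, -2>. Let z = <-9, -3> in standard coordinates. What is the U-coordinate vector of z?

<3, 0>

Write z = c_1 e1 + c_2 e2 and solve for the c_i.
System: -3c_1 - 2c_2 = -9, -c_1 - 2c_2 = -3; solving gives c_1 = 3, c_2 = 0.
Check: 3e1 + 0·e2 = <-9, -3>.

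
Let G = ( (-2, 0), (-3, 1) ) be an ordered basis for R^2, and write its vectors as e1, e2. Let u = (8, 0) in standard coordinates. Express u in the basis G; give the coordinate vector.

(-4, 0)

[u]_G is the unique c with M c = u, where M has columns e1, e2.
System: -2c_1 - 3c_2 = 8, 0c_1 + c_2 = 0; solving gives c_1 = -4, c_2 = 0.
Check: -4e1 + 0·e2 = (8, 0).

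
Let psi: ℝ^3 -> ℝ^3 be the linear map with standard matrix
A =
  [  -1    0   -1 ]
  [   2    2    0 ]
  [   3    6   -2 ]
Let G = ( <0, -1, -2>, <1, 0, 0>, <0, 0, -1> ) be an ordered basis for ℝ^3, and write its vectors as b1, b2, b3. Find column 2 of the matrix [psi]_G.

<-2, -1, 1>

Column 2 of [psi]_G is the G-coordinate vector of psi(b2).
In standard coordinates psi(b2) = A b2 = <-1, 2, 3>.
Converting to G: <-1, 2, 3> = -2b1 - b2 + b3, so the coordinate vector is <-2, -1, 1>.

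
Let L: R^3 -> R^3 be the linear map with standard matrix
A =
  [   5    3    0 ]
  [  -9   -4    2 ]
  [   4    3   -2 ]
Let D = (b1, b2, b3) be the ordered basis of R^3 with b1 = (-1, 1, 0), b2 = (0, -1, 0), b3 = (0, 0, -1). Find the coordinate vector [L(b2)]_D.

Compute L(b2) = A b2 = (-3, 4, -3) in standard coordinates.
Then write this in D-coordinates: solve for y in y_1 b1 + ... + y_3 b3 = (-3, 4, -3).
This gives y = (3, -1, 3), which is column 2 of [L]_D.

(3, -1, 3)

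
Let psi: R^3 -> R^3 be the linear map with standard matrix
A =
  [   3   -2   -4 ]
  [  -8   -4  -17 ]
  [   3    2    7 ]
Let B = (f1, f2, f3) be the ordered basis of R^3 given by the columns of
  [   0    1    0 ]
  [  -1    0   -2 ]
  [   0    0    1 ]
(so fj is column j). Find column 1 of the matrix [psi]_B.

<0, 2, -2>

Column 1 of [psi]_B is the B-coordinate vector of psi(f1).
In standard coordinates psi(f1) = A f1 = <2, 4, -2>.
Converting to B: <2, 4, -2> = 0·f1 + 2f2 - 2f3, so the coordinate vector is <0, 2, -2>.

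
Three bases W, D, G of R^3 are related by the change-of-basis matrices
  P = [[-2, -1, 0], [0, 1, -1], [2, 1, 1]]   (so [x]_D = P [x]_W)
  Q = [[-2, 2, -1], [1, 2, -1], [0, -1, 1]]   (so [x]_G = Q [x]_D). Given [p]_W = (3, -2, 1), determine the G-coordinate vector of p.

Apply P to get D-coordinates (-4, -3, 5), then Q to get G-coordinates.
The result is [p]_G = (-3, -15, 8).

(-3, -15, 8)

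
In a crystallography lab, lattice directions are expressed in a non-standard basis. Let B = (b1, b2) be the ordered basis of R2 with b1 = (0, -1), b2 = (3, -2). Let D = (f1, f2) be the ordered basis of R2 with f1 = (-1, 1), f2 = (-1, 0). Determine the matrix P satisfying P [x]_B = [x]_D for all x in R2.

[[-1, -2], [1, -1]]

Column j of P is [bj]_D, since P maps B-coordinates to D-coordinates.
Expressing b1 in D: b1 = -f1 + f2, so column 1 of P is (-1, 1).
Doing the same for each bj gives P = [[-1, -2], [1, -1]].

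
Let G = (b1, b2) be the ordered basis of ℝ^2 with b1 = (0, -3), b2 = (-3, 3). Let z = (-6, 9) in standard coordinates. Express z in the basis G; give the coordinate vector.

We seek scalars with c_1 b1 + c_2 b2 = z; equivalently solve M c = z where the columns of M are b1, b2.
System: 0c_1 - 3c_2 = -6, -3c_1 + 3c_2 = 9; solving gives c_1 = -1, c_2 = 2.
Check: -b1 + 2b2 = (-6, 9).

(-1, 2)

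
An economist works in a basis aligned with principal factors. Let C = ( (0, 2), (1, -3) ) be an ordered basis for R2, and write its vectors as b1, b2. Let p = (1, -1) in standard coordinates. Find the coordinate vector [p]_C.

Write p = c_1 b1 + c_2 b2 and solve for the c_i.
System: 0c_1 + c_2 = 1, 2c_1 - 3c_2 = -1; solving gives c_1 = 1, c_2 = 1.
Check: b1 + b2 = (1, -1).

(1, 1)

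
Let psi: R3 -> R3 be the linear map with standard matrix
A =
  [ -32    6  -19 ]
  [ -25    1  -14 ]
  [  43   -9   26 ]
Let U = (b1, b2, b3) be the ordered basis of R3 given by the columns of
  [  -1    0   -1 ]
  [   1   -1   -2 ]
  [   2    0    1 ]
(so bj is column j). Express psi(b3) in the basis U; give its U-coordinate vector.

<2, -1, -3>

Compute psi(b3) = A b3 = <1, 9, 1> in standard coordinates.
Then write this in U-coordinates: solve for y in y_1 b1 + ... + y_3 b3 = <1, 9, 1>.
This gives y = <2, -1, -3>, which is column 3 of [psi]_U.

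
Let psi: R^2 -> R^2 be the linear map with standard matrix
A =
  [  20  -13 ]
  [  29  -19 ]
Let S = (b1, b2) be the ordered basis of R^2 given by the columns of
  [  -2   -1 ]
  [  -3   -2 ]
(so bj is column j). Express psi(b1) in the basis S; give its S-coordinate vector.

Compute psi(b1) = A b1 = (-1, -1) in standard coordinates.
Then write this in S-coordinates: solve for y in y_1 b1 + y_2 b2 = (-1, -1).
This gives y = (1, -1), which is column 1 of [psi]_S.

(1, -1)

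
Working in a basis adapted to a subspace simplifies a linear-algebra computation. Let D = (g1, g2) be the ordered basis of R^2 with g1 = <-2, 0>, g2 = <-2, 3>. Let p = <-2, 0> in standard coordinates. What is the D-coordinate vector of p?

<1, 0>

[p]_D is the unique c with M c = p, where M has columns g1, g2.
System: -2c_1 - 2c_2 = -2, 0c_1 + 3c_2 = 0; solving gives c_1 = 1, c_2 = 0.
Check: g1 + 0·g2 = <-2, 0>.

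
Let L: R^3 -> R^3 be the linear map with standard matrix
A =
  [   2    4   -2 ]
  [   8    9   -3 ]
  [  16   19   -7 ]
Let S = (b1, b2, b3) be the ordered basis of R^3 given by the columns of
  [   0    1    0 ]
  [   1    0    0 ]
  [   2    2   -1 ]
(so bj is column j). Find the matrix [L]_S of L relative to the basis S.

With P the matrix whose columns are b1, ..., b3, [L]_S = P^(-1) A P.
Column by column: L(b1) = A b1 = <0, 3, 5>; its S-coordinates <3, 0, 1> give column 1.
Continuing for each basis vector yields [L]_S = [[3, 2, 3], [0, -2, 2], [1, -2, 3]].

[[3, 2, 3], [0, -2, 2], [1, -2, 3]]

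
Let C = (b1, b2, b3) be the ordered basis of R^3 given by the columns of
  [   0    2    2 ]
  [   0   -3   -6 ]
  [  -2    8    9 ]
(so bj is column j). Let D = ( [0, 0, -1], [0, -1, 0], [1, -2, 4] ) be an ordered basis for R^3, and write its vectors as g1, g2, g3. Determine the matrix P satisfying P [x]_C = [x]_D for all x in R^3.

[[2, 0, -1], [0, -1, 2], [0, 2, 2]]

Let M have columns bj and N have columns gj. Then for every x, N [x]_D = x = M [x]_C, so P = N^(-1) M.
Since det N = -1, N^(-1) has integer entries; multiplying gives P = [[2, 0, -1], [0, -1, 2], [0, 2, 2]].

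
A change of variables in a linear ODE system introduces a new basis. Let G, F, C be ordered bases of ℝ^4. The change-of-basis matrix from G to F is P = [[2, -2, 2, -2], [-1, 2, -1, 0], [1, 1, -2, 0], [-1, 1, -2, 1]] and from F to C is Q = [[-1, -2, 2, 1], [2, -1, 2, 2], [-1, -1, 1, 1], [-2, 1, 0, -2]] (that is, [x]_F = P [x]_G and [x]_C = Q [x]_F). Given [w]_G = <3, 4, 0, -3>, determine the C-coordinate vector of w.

Apply P to get F-coordinates <4, 5, 7, -2>, then Q to get C-coordinates.
The result is [w]_C = <-2, 13, -4, 1>.

<-2, 13, -4, 1>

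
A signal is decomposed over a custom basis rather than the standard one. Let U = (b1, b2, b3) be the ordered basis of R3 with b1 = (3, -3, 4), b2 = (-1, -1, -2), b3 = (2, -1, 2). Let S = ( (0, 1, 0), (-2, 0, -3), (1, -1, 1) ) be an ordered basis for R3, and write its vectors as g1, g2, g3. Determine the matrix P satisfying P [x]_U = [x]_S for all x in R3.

[[-2, 0, 1], [-1, 1, 0], [1, 1, 2]]

Column j of P is [bj]_S, since P maps U-coordinates to S-coordinates.
Expressing b1 in S: b1 = -2g1 - g2 + g3, so column 1 of P is (-2, -1, 1).
Doing the same for each bj gives P = [[-2, 0, 1], [-1, 1, 0], [1, 1, 2]].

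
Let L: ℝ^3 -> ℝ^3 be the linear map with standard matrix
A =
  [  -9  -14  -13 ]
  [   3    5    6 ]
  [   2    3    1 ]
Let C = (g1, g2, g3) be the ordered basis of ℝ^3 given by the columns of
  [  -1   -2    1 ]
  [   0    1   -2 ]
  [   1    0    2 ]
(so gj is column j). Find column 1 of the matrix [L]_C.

Compute L(g1) = A g1 = (-4, 3, -1) in standard coordinates.
Then write this in C-coordinates: solve for y in y_1 g1 + ... + y_3 g3 = (-4, 3, -1).
This gives y = (1, 1, -1), which is column 1 of [L]_C.

(1, 1, -1)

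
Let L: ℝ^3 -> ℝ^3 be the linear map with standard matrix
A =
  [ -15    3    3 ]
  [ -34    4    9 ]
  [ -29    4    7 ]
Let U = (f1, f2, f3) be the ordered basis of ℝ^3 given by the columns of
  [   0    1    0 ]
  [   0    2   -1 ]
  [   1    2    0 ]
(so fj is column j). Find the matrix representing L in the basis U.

With P the matrix whose columns are f1, ..., f3, [L]_U = P^(-1) A P.
Column by column: L(f1) = A f1 = <3, 9, 7>; its U-coordinates <1, 3, -3> give column 1.
Continuing for each basis vector yields [L]_U = [[1, -1, 2], [3, -3, -3], [-3, 2, -2]].

[[1, -1, 2], [3, -3, -3], [-3, 2, -2]]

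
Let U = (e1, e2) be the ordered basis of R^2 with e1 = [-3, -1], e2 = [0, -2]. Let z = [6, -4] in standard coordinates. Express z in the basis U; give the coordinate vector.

Write z = c_1 e1 + c_2 e2 and solve for the c_i.
System: -3c_1 + 0c_2 = 6, -c_1 - 2c_2 = -4; solving gives c_1 = -2, c_2 = 3.
Check: -2e1 + 3e2 = [6, -4].

[-2, 3]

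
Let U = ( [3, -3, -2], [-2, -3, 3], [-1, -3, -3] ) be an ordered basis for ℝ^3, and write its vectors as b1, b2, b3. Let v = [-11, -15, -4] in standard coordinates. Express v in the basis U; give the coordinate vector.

[-1, 2, 4]

We seek scalars with c_1 b1 + ... + c_3 b3 = v; equivalently solve M c = v where the columns of M are b1, ..., b3.
Solving this 3x3 system gives c = (-1, 2, 4).
Check: -b1 + 2b2 + 4b3 = [-11, -15, -4].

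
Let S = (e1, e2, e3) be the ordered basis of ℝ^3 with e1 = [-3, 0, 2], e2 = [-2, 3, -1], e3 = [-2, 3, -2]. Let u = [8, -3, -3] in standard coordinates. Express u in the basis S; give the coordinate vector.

[u]_S is the unique c with M c = u, where M has columns e1, ..., e3.
Gaussian elimination on [M | u] yields c = (-2, -1, 0).
Check: -2e1 - e2 + 0·e3 = [8, -3, -3].

[-2, -1, 0]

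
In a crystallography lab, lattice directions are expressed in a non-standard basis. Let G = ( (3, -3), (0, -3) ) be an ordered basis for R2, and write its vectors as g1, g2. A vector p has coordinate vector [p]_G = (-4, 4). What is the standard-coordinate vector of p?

The coordinates say p = -4g1 + 4g2; adding the scaled basis vectors gives (-12, 0).

(-12, 0)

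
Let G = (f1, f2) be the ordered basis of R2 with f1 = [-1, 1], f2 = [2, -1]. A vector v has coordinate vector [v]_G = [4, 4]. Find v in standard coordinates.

The coordinates say v = 4f1 + 4f2; adding the scaled basis vectors gives [4, 0].

[4, 0]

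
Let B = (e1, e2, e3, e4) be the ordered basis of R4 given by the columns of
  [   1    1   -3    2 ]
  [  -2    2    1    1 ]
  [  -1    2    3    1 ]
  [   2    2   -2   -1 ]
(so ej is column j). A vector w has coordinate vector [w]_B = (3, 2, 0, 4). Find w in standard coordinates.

By definition w = 3e1 + 2e2 + 0·e3 + 4e4.
Summing componentwise gives (13, 2, 5, 6).

(13, 2, 5, 6)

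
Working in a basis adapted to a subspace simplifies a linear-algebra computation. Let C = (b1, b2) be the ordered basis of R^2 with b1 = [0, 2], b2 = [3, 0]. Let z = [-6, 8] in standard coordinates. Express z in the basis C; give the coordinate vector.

Write z = c_1 b1 + c_2 b2 and solve for the c_i.
System: 0c_1 + 3c_2 = -6, 2c_1 + 0c_2 = 8; solving gives c_1 = 4, c_2 = -2.
Check: 4b1 - 2b2 = [-6, 8].

[4, -2]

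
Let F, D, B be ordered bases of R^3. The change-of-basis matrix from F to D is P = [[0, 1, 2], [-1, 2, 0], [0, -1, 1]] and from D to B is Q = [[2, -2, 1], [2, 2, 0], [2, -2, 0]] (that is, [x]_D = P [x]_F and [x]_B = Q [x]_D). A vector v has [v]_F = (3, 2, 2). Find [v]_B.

Composing the changes, [v]_B = Q P [v]_F.
Q P = [[2, -3, 5], [-2, 6, 4], [2, -2, 4]]; applying this to (3, 2, 2) gives (10, 14, 10).

(10, 14, 10)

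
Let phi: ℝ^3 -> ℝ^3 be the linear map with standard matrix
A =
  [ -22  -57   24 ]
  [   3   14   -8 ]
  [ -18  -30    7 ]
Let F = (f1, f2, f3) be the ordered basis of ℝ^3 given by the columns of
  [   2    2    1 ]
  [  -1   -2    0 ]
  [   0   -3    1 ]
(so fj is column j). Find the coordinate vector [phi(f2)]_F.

[0, -1, 0]

Compute phi(f2) = A f2 = [-2, 2, 3] in standard coordinates.
Then write this in F-coordinates: solve for y in y_1 f1 + ... + y_3 f3 = [-2, 2, 3].
This gives y = [0, -1, 0], which is column 2 of [phi]_F.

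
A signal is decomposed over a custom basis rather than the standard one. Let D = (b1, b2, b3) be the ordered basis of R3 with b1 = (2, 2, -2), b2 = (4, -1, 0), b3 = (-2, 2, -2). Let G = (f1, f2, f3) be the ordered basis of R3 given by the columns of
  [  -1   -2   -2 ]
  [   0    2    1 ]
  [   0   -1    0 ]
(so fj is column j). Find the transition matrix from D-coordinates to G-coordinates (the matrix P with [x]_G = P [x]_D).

Take x = bj: its D-coordinates are the j-th standard unit vector, so P e_j — column j of P — equals [bj]_G.
b1 = -2f1 + 2f2 - 2f3, giving column 1 = (-2, 2, -2); repeating for each j gives P = [[-2, -2, 2], [2, 0, 2], [-2, -1, -2]].

[[-2, -2, 2], [2, 0, 2], [-2, -1, -2]]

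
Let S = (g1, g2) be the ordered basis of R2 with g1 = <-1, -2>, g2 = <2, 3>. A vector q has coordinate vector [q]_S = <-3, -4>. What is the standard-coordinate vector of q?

By definition q = -3g1 - 4g2.
Summing componentwise gives <-5, -6>.

<-5, -6>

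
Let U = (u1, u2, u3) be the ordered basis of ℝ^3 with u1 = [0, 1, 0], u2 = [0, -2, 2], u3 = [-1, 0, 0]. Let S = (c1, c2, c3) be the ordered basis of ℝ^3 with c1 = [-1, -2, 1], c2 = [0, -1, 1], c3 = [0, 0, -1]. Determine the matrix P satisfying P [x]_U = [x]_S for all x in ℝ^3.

Let M have columns uj and N have columns cj. Then for every x, N [x]_S = x = M [x]_U, so P = N^(-1) M.
Since det N = -1, N^(-1) has integer entries; multiplying gives P = [[0, 0, 1], [-1, 2, -2], [-1, 0, -1]].

[[0, 0, 1], [-1, 2, -2], [-1, 0, -1]]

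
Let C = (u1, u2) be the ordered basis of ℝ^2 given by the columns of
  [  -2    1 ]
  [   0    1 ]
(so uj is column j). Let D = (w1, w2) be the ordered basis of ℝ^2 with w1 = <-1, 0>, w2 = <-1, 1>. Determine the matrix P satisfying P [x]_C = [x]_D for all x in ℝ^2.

[[2, -2], [0, 1]]

Column j of P is [uj]_D, since P maps C-coordinates to D-coordinates.
Expressing u1 in D: u1 = 2w1 + 0·w2, so column 1 of P is <2, 0>.
Doing the same for each uj gives P = [[2, -2], [0, 1]].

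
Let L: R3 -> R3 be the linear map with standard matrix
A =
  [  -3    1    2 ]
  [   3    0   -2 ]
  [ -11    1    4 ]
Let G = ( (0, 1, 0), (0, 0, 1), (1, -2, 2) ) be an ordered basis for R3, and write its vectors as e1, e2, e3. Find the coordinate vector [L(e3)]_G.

(-3, -3, -1)

Compute L(e3) = A e3 = (-1, -1, -5) in standard coordinates.
Then write this in G-coordinates: solve for y in y_1 e1 + ... + y_3 e3 = (-1, -1, -5).
This gives y = (-3, -3, -1), which is column 3 of [L]_G.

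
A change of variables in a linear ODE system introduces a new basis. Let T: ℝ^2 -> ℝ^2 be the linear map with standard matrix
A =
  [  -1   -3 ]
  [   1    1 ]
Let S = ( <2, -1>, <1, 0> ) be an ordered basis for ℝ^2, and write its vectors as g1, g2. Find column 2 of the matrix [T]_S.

Column 2 of [T]_S is the S-coordinate vector of T(g2).
In standard coordinates T(g2) = A g2 = <-1, 1>.
Converting to S: <-1, 1> = -g1 + g2, so the coordinate vector is <-1, 1>.

<-1, 1>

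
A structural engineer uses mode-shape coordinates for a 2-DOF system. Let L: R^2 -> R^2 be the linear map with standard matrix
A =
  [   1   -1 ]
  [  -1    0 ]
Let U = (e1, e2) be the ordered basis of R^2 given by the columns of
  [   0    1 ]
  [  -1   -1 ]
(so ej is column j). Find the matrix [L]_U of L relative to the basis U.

The j-th column of [L]_U is [L(ej)]_U.
L(e1) = A e1 = [1, 0] = -e1 + e2, so column 1 is [-1, 1].
Repeating for e2 and assembling the columns gives [[-1, -1], [1, 2]].

[[-1, -1], [1, 2]]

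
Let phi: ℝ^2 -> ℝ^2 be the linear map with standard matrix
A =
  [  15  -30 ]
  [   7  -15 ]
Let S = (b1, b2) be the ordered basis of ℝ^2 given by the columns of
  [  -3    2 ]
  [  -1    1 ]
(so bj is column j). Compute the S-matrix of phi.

With P the matrix whose columns are b1, b2, [phi]_S = P^(-1) A P.
Column by column: phi(b1) = A b1 = [-15, -6]; its S-coordinates [3, -3] give column 1.
Continuing for each basis vector yields [phi]_S = [[3, -2], [-3, -3]].

[[3, -2], [-3, -3]]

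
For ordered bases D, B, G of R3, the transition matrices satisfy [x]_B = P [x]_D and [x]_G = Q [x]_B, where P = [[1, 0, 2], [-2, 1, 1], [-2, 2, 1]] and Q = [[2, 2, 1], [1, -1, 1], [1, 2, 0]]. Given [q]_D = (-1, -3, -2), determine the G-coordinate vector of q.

First [q]_B = P [q]_D = (-5, -3, -6).
Then [q]_G = Q [q]_B = (-22, -8, -11).

(-22, -8, -11)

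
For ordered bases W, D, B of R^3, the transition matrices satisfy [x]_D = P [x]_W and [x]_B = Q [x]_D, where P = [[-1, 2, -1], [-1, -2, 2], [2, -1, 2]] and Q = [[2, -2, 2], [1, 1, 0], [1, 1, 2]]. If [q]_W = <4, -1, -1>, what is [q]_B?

<12, -9, 5>

First [q]_D = P [q]_W = <-5, -4, 7>.
Then [q]_B = Q [q]_D = <12, -9, 5>.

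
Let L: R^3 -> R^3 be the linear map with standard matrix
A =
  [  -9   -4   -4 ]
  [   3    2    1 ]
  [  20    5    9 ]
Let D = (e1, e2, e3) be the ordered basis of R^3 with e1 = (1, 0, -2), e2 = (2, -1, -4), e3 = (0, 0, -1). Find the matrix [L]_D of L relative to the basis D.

The j-th column of [L]_D is [L(ej)]_D.
L(e1) = A e1 = (-1, 1, 2) = e1 - e2 + 0·e3, so column 1 is (1, -1, 0).
Repeating for e2, e3 and assembling the columns gives [[1, 2, 2], [-1, 0, 1], [0, -3, 1]].

[[1, 2, 2], [-1, 0, 1], [0, -3, 1]]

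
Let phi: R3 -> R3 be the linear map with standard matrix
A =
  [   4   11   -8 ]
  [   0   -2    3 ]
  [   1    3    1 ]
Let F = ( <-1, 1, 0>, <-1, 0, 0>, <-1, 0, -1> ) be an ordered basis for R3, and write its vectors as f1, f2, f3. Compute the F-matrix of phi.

Let P have columns f1, ..., f3. Then [phi]_F = P^(-1) A P.
Here det P = -1, so P^(-1) is integer; computing A P first and then P^(-1)(A P) gives [[-2, 0, -3], [-3, 3, -3], [-2, 1, 2]].

[[-2, 0, -3], [-3, 3, -3], [-2, 1, 2]]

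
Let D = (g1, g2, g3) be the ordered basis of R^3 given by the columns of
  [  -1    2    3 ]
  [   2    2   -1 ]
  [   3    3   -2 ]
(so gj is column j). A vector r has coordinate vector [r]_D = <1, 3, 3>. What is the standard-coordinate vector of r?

<14, 5, 6>

r = M [r]_D, where M has columns g1, ..., g3.
Carrying out the matrix-vector product, r = <14, 5, 6>.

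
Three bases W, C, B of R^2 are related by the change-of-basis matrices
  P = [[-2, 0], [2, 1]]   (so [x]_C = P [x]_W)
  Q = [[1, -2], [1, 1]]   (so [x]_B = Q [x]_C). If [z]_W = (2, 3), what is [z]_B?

(-18, 3)

Apply P to get C-coordinates (-4, 7), then Q to get B-coordinates.
The result is [z]_B = (-18, 3).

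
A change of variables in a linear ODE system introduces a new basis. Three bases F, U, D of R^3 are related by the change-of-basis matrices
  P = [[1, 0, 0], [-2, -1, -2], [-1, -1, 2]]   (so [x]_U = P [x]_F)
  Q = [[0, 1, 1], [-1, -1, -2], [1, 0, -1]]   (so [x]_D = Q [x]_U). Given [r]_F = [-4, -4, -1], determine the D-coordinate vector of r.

[20, -22, -10]

First [r]_U = P [r]_F = [-4, 14, 6].
Then [r]_D = Q [r]_U = [20, -22, -10].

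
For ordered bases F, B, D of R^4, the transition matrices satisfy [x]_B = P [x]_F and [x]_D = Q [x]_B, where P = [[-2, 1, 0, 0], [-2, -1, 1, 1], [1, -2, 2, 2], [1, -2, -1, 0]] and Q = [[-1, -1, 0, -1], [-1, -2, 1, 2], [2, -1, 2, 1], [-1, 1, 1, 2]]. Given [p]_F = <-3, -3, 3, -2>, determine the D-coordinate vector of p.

<-13, -18, 6, 12>

First [p]_B = P [p]_F = <3, 10, 5, 0>.
Then [p]_D = Q [p]_B = <-13, -18, 6, 12>.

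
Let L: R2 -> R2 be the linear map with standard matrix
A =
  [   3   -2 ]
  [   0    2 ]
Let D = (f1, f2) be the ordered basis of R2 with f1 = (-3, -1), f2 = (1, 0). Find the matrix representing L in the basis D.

Let P have columns f1, f2. Then [L]_D = P^(-1) A P.
Here det P = 1, so P^(-1) is integer; computing A P first and then P^(-1)(A P) gives [[2, 0], [-1, 3]].

[[2, 0], [-1, 3]]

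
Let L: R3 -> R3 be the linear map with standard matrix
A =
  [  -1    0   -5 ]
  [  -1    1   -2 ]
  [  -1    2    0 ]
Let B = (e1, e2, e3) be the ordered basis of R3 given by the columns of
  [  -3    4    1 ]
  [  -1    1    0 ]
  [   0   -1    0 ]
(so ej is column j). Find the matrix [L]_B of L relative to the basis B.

The j-th column of [L]_B is [L(ej)]_B.
L(e1) = A e1 = (3, 2, 1) = -3e1 - e2 - 2e3, so column 1 is (-3, -1, -2).
Repeating for e2, e3 and assembling the columns gives [[-3, 3, 2], [-1, 2, 1], [-2, 2, 1]].

[[-3, 3, 2], [-1, 2, 1], [-2, 2, 1]]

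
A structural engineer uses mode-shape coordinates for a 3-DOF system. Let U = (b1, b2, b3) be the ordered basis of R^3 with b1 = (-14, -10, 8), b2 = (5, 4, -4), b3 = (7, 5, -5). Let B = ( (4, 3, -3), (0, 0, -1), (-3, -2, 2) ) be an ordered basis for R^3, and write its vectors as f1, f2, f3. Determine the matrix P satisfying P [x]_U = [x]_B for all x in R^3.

[[-2, 2, 1], [2, 0, 0], [2, 1, -1]]

Take x = bj: its U-coordinates are the j-th standard unit vector, so P e_j — column j of P — equals [bj]_B.
b1 = -2f1 + 2f2 + 2f3, giving column 1 = (-2, 2, 2); repeating for each j gives P = [[-2, 2, 1], [2, 0, 0], [2, 1, -1]].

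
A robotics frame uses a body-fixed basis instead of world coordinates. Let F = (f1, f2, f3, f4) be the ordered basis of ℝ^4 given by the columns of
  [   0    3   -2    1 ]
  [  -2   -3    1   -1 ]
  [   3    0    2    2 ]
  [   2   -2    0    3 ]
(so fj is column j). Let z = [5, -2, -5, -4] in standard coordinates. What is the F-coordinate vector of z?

We seek scalars with c_1 f1 + ... + c_4 f4 = z; equivalently solve M c = z where the columns of M are f1, ..., f4.
Gaussian elimination on [M | z] yields c = (-1, 1, -1, 0).
Check: -f1 + f2 - f3 + 0·f4 = [5, -2, -5, -4].

[-1, 1, -1, 0]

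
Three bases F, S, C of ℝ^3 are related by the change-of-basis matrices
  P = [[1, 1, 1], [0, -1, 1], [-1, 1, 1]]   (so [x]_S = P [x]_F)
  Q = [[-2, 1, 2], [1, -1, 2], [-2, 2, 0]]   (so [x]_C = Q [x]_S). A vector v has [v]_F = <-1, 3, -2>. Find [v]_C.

<-1, 9, -10>

Composing the changes, [v]_C = Q P [v]_F.
Q P = [[-4, -1, 1], [-1, 4, 2], [-2, -4, 0]]; applying this to <-1, 3, -2> gives <-1, 9, -10>.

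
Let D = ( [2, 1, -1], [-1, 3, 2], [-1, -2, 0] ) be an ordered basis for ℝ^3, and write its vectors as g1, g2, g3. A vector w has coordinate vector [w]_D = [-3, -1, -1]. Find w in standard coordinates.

By definition w = -3g1 - g2 - g3.
Summing componentwise gives [-4, -4, 1].

[-4, -4, 1]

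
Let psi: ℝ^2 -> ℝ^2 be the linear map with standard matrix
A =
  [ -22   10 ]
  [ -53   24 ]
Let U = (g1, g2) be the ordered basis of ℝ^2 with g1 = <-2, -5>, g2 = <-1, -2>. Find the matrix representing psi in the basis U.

With P the matrix whose columns are g1, g2, [psi]_U = P^(-1) A P.
Column by column: psi(g1) = A g1 = <-6, -14>; its U-coordinates <2, 2> give column 1.
Continuing for each basis vector yields [psi]_U = [[2, -1], [2, 0]].

[[2, -1], [2, 0]]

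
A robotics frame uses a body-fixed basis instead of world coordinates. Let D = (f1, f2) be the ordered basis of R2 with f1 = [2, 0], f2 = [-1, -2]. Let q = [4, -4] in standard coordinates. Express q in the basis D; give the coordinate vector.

Write q = c_1 f1 + c_2 f2 and solve for the c_i.
System: 2c_1 - c_2 = 4, 0c_1 - 2c_2 = -4; solving gives c_1 = 3, c_2 = 2.
Check: 3f1 + 2f2 = [4, -4].

[3, 2]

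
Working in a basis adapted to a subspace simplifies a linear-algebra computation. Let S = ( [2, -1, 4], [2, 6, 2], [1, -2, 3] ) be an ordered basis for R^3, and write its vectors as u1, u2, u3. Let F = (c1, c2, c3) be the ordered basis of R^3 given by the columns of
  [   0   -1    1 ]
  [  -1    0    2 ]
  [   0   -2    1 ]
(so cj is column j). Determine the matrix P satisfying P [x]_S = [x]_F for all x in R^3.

Column j of P is [uj]_F, since P maps S-coordinates to F-coordinates.
Expressing u1 in F: u1 = c1 - 2c2 + 0·c3, so column 1 of P is [1, -2, 0].
Doing the same for each uj gives P = [[1, -2, 0], [-2, 0, -2], [0, 2, -1]].

[[1, -2, 0], [-2, 0, -2], [0, 2, -1]]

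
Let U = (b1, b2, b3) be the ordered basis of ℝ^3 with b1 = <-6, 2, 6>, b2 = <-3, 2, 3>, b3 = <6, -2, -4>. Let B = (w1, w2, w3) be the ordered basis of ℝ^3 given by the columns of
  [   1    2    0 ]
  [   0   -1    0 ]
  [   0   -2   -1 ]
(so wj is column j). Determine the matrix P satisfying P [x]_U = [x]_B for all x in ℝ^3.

Take x = bj: its U-coordinates are the j-th standard unit vector, so P e_j — column j of P — equals [bj]_B.
b1 = -2w1 - 2w2 - 2w3, giving column 1 = <-2, -2, -2>; repeating for each j gives P = [[-2, 1, 2], [-2, -2, 2], [-2, 1, 0]].

[[-2, 1, 2], [-2, -2, 2], [-2, 1, 0]]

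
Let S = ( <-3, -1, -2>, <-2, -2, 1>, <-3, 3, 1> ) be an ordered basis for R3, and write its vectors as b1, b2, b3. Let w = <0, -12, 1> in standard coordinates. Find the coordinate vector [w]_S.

[w]_S is the unique c with M c = w, where M has columns b1, ..., b3.
Solving this 3x3 system gives c = (0, 3, -2).
Check: 0·b1 + 3b2 - 2b3 = <0, -12, 1>.

<0, 3, -2>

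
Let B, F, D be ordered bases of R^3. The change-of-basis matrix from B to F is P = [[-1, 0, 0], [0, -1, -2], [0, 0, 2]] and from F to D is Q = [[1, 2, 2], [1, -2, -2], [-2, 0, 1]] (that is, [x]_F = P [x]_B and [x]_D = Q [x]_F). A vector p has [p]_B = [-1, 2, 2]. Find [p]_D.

Apply P to get F-coordinates [1, -6, 4], then Q to get D-coordinates.
The result is [p]_D = [-3, 5, 2].

[-3, 5, 2]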